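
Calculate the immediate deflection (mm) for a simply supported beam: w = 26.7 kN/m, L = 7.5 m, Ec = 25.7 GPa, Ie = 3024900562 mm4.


Convert: L = 7.5 m = 7500 mm, Ec = 25.7 GPa = 25700 MPa
delta = 5 * 26.7 * 7500^4 / (384 * 25700 * 3024900562)
= 14.15 mm

14.15


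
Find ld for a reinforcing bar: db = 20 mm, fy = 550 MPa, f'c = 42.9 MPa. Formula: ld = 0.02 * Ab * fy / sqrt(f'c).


Ab = pi * 20^2 / 4 = 314.159 mm2
ld = 0.02 * 314.159 * 550 / sqrt(42.9)
= 527.6 mm

527.6


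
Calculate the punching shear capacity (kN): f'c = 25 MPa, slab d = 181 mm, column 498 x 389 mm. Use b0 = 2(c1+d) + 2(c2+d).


b0 = 2*(498 + 181) + 2*(389 + 181) = 2498 mm
Vc = 0.33 * sqrt(25) * 2498 * 181 / 1000
= 746.03 kN

746.03


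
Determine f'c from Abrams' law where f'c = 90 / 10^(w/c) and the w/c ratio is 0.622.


f'c = 90 / 10^0.622
= 90 / 4.188
= 21.49 MPa

21.49


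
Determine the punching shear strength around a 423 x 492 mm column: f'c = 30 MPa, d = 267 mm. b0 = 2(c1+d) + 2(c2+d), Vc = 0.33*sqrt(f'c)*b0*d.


b0 = 2*(423 + 267) + 2*(492 + 267) = 2898 mm
Vc = 0.33 * sqrt(30) * 2898 * 267 / 1000
= 1398.57 kN

1398.57


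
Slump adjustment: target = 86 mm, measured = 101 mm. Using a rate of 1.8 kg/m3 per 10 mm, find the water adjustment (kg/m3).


Difference = 86 - 101 = -15 mm
Water adjustment = -15 * 1.8 / 10 = -2.7 kg/m3

-2.7


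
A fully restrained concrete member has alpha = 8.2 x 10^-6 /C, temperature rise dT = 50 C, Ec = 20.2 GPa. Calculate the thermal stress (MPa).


sigma = alpha * dT * Ec
= 8.2e-6 * 50 * 20.2 * 1000
= 8.282 MPa

8.282


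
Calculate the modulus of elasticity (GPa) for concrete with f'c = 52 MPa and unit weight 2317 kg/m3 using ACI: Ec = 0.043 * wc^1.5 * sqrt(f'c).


Ec = 0.043 * 2317^1.5 * sqrt(52) / 1000
= 34.58 GPa

34.58


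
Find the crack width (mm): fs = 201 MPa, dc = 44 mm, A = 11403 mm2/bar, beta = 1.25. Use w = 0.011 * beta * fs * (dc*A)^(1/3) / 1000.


w = 0.011 * beta * fs * (dc * A)^(1/3) / 1000
= 0.011 * 1.25 * 201 * (44 * 11403)^(1/3) / 1000
= 0.22 mm

0.22


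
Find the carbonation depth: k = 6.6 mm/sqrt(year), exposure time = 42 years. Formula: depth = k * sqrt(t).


depth = k * sqrt(t)
= 6.6 * sqrt(42)
= 42.77 mm

42.77


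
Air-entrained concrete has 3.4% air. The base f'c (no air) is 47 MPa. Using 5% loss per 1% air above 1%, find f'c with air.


Strength loss = (3.4 - 1) * 5 = 12.0%
f'c = 47 * (1 - 12.0/100)
= 41.36 MPa

41.36


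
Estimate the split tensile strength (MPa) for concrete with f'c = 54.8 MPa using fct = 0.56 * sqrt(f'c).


fct = 0.56 * sqrt(54.8)
= 0.56 * 7.403
= 4.146 MPa

4.146


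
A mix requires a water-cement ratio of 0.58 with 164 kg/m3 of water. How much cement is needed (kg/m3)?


Cement = water / (w/c)
= 164 / 0.58
= 282.8 kg/m3

282.8


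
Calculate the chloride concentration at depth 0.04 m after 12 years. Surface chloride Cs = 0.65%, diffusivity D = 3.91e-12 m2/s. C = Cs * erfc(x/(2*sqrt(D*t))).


t_seconds = 12 * 365.25 * 24 * 3600 = 378691200.0 s
arg = 0.04 / (2 * sqrt(3.91e-12 * 378691200.0))
= 0.5198
erfc(0.5198) = 0.4623
C = 0.65 * 0.4623 = 0.3005%

0.3005


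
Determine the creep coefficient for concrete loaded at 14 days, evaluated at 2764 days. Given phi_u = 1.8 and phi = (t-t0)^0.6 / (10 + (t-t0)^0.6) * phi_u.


dt = 2764 - 14 = 2750
phi = 2750^0.6 / (10 + 2750^0.6) * 1.8
= 1.657

1.657


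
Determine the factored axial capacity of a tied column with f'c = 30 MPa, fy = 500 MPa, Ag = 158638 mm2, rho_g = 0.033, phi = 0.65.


Ast = rho * Ag = 0.033 * 158638 = 5235.054 mm2
phi*Pn = 0.65 * 0.80 * (0.85 * 30 * (158638 - 5235.054) + 500 * 5235.054) / 1000
= 3395.24 kN

3395.24


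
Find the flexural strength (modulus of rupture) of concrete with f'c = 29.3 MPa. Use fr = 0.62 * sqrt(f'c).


fr = 0.62 * sqrt(29.3)
= 3.356 MPa

3.356


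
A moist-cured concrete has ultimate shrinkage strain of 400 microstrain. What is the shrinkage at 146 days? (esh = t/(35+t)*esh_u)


esh(146) = 146 / (35 + 146) * 400
= 146 / 181 * 400
= 322.7 microstrain

322.7


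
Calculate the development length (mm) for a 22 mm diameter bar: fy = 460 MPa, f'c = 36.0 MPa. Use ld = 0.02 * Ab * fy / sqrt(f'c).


Ab = pi * 22^2 / 4 = 380.133 mm2
ld = 0.02 * 380.133 * 460 / sqrt(36.0)
= 582.9 mm

582.9


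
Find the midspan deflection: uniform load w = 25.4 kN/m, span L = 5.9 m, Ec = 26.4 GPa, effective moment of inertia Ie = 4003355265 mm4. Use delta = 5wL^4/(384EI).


Convert: L = 5.9 m = 5900 mm, Ec = 26.4 GPa = 26400 MPa
delta = 5 * 25.4 * 5900^4 / (384 * 26400 * 4003355265)
= 3.79 mm

3.79


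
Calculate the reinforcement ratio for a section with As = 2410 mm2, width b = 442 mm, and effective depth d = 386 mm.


rho = As / (b * d)
= 2410 / (442 * 386)
= 0.0141

0.0141


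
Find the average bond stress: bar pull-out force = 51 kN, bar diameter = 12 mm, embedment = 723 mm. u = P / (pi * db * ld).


u = P / (pi * db * ld)
= 51 * 1000 / (pi * 12 * 723)
= 1.871 MPa

1.871


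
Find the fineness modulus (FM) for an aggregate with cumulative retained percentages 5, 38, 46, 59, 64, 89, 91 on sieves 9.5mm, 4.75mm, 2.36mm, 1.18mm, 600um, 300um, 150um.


FM = sum(cumulative % retained) / 100
= 392 / 100
= 3.92

3.92


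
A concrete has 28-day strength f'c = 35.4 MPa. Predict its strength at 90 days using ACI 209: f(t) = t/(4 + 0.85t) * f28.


f(90) = 90 / (4 + 0.85 * 90) * 35.4
= 90 / 80.5 * 35.4
= 39.58 MPa

39.58


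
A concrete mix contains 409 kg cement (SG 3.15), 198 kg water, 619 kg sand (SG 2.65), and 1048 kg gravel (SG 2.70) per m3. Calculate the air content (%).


Vol cement = 409 / (3.15 * 1000) = 0.129841 m3
Vol water = 198 / 1000 = 0.198 m3
Vol sand = 619 / (2.65 * 1000) = 0.233585 m3
Vol gravel = 1048 / (2.70 * 1000) = 0.388148 m3
Total solid + water volume = 0.949574 m3
Air = (1 - 0.949574) * 100 = 5.04%

5.04


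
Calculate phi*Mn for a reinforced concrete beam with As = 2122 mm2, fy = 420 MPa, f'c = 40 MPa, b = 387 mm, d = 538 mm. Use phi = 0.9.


a = As * fy / (0.85 * f'c * b)
= 2122 * 420 / (0.85 * 40 * 387)
= 67.7337 mm
Mn = As * fy * (d - a/2) / 10^6
= 449.3036 kN-m
phi*Mn = 0.9 * 449.3036 = 404.37 kN-m

404.37


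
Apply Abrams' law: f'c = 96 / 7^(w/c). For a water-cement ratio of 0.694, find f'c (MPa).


f'c = 96 / 7^0.694
= 96 / 3.859
= 24.88 MPa

24.88


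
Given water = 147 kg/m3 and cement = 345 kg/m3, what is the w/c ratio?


w/c = water / cement
w/c = 147 / 345 = 0.426

0.426


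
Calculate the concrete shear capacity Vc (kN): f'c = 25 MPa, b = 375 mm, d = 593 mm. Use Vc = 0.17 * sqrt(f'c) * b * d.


Vc = 0.17 * sqrt(25) * 375 * 593 / 1000
= 189.02 kN

189.02


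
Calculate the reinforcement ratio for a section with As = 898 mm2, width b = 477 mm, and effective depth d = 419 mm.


rho = As / (b * d)
= 898 / (477 * 419)
= 0.0045

0.0045


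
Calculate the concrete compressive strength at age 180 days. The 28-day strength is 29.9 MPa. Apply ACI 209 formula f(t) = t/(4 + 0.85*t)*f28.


f(180) = 180 / (4 + 0.85 * 180) * 29.9
= 180 / 157.0 * 29.9
= 34.28 MPa

34.28


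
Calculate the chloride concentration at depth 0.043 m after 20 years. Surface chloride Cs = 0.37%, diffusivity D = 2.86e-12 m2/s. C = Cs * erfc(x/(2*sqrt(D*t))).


t_seconds = 20 * 365.25 * 24 * 3600 = 631152000.0 s
arg = 0.043 / (2 * sqrt(2.86e-12 * 631152000.0))
= 0.506
erfc(0.506) = 0.4742
C = 0.37 * 0.4742 = 0.1755%

0.1755


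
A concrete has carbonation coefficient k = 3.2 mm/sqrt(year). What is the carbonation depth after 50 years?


depth = k * sqrt(t)
= 3.2 * sqrt(50)
= 22.63 mm

22.63


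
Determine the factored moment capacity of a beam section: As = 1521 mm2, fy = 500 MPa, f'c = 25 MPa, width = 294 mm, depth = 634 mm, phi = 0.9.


a = As * fy / (0.85 * f'c * b)
= 1521 * 500 / (0.85 * 25 * 294)
= 121.7287 mm
Mn = As * fy * (d - a/2) / 10^6
= 435.8697 kN-m
phi*Mn = 0.9 * 435.8697 = 392.28 kN-m

392.28


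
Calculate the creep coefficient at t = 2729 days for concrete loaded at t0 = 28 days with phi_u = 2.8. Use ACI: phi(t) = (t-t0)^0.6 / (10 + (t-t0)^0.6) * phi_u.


dt = 2729 - 28 = 2701
phi = 2701^0.6 / (10 + 2701^0.6) * 2.8
= 2.575

2.575


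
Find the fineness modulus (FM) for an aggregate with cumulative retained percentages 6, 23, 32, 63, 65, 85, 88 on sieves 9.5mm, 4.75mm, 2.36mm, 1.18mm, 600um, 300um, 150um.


FM = sum(cumulative % retained) / 100
= 362 / 100
= 3.62

3.62


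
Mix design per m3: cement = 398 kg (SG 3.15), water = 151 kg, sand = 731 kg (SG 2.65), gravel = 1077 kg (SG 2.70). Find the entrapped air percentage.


Vol cement = 398 / (3.15 * 1000) = 0.126349 m3
Vol water = 151 / 1000 = 0.151 m3
Vol sand = 731 / (2.65 * 1000) = 0.275849 m3
Vol gravel = 1077 / (2.70 * 1000) = 0.398889 m3
Total solid + water volume = 0.952087 m3
Air = (1 - 0.952087) * 100 = 4.79%

4.79


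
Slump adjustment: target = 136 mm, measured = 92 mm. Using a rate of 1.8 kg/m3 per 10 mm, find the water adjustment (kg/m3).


Difference = 136 - 92 = 44 mm
Water adjustment = 44 * 1.8 / 10 = 7.9 kg/m3

7.9


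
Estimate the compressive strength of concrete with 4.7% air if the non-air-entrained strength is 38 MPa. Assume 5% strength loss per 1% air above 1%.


Strength loss = (4.7 - 1) * 5 = 18.5%
f'c = 38 * (1 - 18.5/100)
= 30.97 MPa

30.97


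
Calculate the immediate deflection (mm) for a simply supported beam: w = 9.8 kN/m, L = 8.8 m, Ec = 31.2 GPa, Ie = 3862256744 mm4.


Convert: L = 8.8 m = 8800 mm, Ec = 31.2 GPa = 31200 MPa
delta = 5 * 9.8 * 8800^4 / (384 * 31200 * 3862256744)
= 6.35 mm

6.35


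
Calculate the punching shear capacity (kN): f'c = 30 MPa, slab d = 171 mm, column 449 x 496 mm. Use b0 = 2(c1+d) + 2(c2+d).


b0 = 2*(449 + 171) + 2*(496 + 171) = 2574 mm
Vc = 0.33 * sqrt(30) * 2574 * 171 / 1000
= 795.57 kN

795.57


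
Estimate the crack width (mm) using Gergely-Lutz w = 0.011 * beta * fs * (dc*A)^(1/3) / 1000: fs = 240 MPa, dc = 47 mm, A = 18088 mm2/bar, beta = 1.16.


w = 0.011 * beta * fs * (dc * A)^(1/3) / 1000
= 0.011 * 1.16 * 240 * (47 * 18088)^(1/3) / 1000
= 0.29 mm

0.29


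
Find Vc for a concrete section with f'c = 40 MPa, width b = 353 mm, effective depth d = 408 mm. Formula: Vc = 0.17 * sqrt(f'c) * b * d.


Vc = 0.17 * sqrt(40) * 353 * 408 / 1000
= 154.85 kN

154.85


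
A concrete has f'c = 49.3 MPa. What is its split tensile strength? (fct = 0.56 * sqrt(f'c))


fct = 0.56 * sqrt(49.3)
= 0.56 * 7.021
= 3.932 MPa

3.932


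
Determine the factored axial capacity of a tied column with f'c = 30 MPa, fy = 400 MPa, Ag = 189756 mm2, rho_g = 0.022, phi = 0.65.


Ast = rho * Ag = 0.022 * 189756 = 4174.632 mm2
phi*Pn = 0.65 * 0.80 * (0.85 * 30 * (189756 - 4174.632) + 400 * 4174.632) / 1000
= 3329.13 kN

3329.13


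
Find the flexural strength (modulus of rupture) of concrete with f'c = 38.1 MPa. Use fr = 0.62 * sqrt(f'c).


fr = 0.62 * sqrt(38.1)
= 3.827 MPa

3.827


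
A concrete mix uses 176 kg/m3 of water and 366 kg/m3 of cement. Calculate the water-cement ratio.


w/c = water / cement
w/c = 176 / 366 = 0.481

0.481


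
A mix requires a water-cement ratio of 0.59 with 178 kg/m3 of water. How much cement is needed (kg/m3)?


Cement = water / (w/c)
= 178 / 0.59
= 301.7 kg/m3

301.7


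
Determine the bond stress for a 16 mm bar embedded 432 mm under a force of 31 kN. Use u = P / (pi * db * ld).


u = P / (pi * db * ld)
= 31 * 1000 / (pi * 16 * 432)
= 1.428 MPa

1.428


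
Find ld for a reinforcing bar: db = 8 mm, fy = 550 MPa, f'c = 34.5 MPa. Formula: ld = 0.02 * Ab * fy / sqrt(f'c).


Ab = pi * 8^2 / 4 = 50.265 mm2
ld = 0.02 * 50.265 * 550 / sqrt(34.5)
= 94.1 mm

94.1


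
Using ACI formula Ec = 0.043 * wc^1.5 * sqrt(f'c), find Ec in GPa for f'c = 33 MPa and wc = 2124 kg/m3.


Ec = 0.043 * 2124^1.5 * sqrt(33) / 1000
= 24.18 GPa

24.18


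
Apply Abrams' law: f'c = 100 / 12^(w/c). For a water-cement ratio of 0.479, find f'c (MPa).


f'c = 100 / 12^0.479
= 100 / 3.288
= 30.41 MPa

30.41


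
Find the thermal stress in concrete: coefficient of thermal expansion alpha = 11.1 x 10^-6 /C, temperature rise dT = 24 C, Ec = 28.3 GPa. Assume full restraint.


sigma = alpha * dT * Ec
= 11.1e-6 * 24 * 28.3 * 1000
= 7.539 MPa

7.539


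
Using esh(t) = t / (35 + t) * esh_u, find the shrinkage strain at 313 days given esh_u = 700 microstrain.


esh(313) = 313 / (35 + 313) * 700
= 313 / 348 * 700
= 629.6 microstrain

629.6


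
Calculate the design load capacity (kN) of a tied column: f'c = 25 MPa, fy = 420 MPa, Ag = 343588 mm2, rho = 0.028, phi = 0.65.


Ast = rho * Ag = 0.028 * 343588 = 9620.464 mm2
phi*Pn = 0.65 * 0.80 * (0.85 * 25 * (343588 - 9620.464) + 420 * 9620.464) / 1000
= 5791.45 kN

5791.45


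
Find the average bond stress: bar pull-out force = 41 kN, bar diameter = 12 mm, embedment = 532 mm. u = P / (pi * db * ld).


u = P / (pi * db * ld)
= 41 * 1000 / (pi * 12 * 532)
= 2.044 MPa

2.044


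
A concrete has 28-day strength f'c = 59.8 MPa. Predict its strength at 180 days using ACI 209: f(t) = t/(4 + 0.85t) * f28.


f(180) = 180 / (4 + 0.85 * 180) * 59.8
= 180 / 157.0 * 59.8
= 68.56 MPa

68.56


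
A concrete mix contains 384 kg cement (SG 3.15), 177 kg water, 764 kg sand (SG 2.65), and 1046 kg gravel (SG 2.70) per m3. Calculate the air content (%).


Vol cement = 384 / (3.15 * 1000) = 0.121905 m3
Vol water = 177 / 1000 = 0.177 m3
Vol sand = 764 / (2.65 * 1000) = 0.288302 m3
Vol gravel = 1046 / (2.70 * 1000) = 0.387407 m3
Total solid + water volume = 0.974614 m3
Air = (1 - 0.974614) * 100 = 2.54%

2.54


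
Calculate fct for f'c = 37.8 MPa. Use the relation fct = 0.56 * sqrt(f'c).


fct = 0.56 * sqrt(37.8)
= 0.56 * 6.148
= 3.443 MPa

3.443


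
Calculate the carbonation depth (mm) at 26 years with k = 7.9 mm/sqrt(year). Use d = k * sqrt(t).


depth = k * sqrt(t)
= 7.9 * sqrt(26)
= 40.28 mm

40.28


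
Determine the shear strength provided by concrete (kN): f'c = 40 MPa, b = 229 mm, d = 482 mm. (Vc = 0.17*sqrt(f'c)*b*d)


Vc = 0.17 * sqrt(40) * 229 * 482 / 1000
= 118.68 kN

118.68


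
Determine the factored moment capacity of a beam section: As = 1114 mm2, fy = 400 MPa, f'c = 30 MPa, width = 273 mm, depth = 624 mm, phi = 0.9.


a = As * fy / (0.85 * f'c * b)
= 1114 * 400 / (0.85 * 30 * 273)
= 64.0092 mm
Mn = As * fy * (d - a/2) / 10^6
= 263.7932 kN-m
phi*Mn = 0.9 * 263.7932 = 237.41 kN-m

237.41


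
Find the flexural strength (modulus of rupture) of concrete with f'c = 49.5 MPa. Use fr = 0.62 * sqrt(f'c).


fr = 0.62 * sqrt(49.5)
= 4.362 MPa

4.362


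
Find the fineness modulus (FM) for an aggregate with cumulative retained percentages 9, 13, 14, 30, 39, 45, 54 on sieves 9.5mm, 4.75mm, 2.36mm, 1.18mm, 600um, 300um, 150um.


FM = sum(cumulative % retained) / 100
= 204 / 100
= 2.04

2.04


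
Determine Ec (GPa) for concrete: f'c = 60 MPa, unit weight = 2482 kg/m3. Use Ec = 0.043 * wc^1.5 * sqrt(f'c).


Ec = 0.043 * 2482^1.5 * sqrt(60) / 1000
= 41.19 GPa

41.19


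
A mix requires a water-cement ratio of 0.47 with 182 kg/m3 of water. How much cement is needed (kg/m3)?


Cement = water / (w/c)
= 182 / 0.47
= 387.2 kg/m3

387.2


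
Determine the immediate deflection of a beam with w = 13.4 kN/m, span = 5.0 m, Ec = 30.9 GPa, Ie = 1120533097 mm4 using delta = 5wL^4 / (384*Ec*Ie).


Convert: L = 5.0 m = 5000 mm, Ec = 30.9 GPa = 30900 MPa
delta = 5 * 13.4 * 5000^4 / (384 * 30900 * 1120533097)
= 3.15 mm

3.15


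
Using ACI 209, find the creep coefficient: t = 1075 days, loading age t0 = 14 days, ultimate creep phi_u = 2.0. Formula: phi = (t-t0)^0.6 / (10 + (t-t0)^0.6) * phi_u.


dt = 1075 - 14 = 1061
phi = 1061^0.6 / (10 + 1061^0.6) * 2.0
= 1.735

1.735


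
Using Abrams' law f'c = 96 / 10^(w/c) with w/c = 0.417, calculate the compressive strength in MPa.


f'c = 96 / 10^0.417
= 96 / 2.612
= 36.75 MPa

36.75


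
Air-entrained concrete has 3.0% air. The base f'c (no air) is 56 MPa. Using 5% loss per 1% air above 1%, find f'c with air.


Strength loss = (3.0 - 1) * 5 = 10.0%
f'c = 56 * (1 - 10.0/100)
= 50.4 MPa

50.4


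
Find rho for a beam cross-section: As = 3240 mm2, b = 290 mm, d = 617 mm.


rho = As / (b * d)
= 3240 / (290 * 617)
= 0.0181

0.0181


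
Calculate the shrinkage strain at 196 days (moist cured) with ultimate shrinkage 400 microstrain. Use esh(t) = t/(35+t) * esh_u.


esh(196) = 196 / (35 + 196) * 400
= 196 / 231 * 400
= 339.4 microstrain

339.4


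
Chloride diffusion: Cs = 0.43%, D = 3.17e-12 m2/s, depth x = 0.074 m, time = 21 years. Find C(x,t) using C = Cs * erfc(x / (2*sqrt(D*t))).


t_seconds = 21 * 365.25 * 24 * 3600 = 662709600.0 s
arg = 0.074 / (2 * sqrt(3.17e-12 * 662709600.0))
= 0.8073
erfc(0.8073) = 0.2536
C = 0.43 * 0.2536 = 0.1091%

0.1091


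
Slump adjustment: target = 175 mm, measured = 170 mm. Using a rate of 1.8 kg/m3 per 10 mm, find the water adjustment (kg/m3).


Difference = 175 - 170 = 5 mm
Water adjustment = 5 * 1.8 / 10 = 0.9 kg/m3

0.9


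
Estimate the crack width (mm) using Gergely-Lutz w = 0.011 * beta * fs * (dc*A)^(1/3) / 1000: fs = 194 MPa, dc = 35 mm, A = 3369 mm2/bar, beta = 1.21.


w = 0.011 * beta * fs * (dc * A)^(1/3) / 1000
= 0.011 * 1.21 * 194 * (35 * 3369)^(1/3) / 1000
= 0.127 mm

0.127


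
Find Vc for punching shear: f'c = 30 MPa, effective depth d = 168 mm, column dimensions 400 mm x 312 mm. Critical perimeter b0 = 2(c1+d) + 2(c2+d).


b0 = 2*(400 + 168) + 2*(312 + 168) = 2096 mm
Vc = 0.33 * sqrt(30) * 2096 * 168 / 1000
= 636.47 kN

636.47


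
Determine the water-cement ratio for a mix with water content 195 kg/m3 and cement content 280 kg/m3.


w/c = water / cement
w/c = 195 / 280 = 0.696

0.696


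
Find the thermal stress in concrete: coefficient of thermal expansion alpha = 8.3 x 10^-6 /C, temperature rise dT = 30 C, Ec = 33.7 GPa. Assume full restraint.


sigma = alpha * dT * Ec
= 8.3e-6 * 30 * 33.7 * 1000
= 8.391 MPa

8.391


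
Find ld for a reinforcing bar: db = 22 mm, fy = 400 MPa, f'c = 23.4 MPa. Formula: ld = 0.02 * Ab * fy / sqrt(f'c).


Ab = pi * 22^2 / 4 = 380.133 mm2
ld = 0.02 * 380.133 * 400 / sqrt(23.4)
= 628.7 mm

628.7


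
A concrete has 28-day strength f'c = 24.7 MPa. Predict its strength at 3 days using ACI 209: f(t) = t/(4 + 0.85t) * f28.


f(3) = 3 / (4 + 0.85 * 3) * 24.7
= 3 / 6.55 * 24.7
= 11.31 MPa

11.31


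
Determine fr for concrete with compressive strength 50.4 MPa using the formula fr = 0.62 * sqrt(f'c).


fr = 0.62 * sqrt(50.4)
= 4.402 MPa

4.402


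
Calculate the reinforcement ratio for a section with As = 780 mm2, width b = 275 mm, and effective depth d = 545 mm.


rho = As / (b * d)
= 780 / (275 * 545)
= 0.0052

0.0052


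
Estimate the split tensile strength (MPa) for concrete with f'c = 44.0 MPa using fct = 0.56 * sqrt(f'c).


fct = 0.56 * sqrt(44.0)
= 0.56 * 6.633
= 3.715 MPa

3.715


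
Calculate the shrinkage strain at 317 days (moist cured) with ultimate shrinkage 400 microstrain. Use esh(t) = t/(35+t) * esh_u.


esh(317) = 317 / (35 + 317) * 400
= 317 / 352 * 400
= 360.2 microstrain

360.2


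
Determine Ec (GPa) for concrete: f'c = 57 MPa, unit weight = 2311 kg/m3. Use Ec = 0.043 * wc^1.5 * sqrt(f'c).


Ec = 0.043 * 2311^1.5 * sqrt(57) / 1000
= 36.07 GPa

36.07


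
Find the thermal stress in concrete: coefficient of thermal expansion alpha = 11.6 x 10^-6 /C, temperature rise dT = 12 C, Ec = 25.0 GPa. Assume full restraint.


sigma = alpha * dT * Ec
= 11.6e-6 * 12 * 25.0 * 1000
= 3.48 MPa

3.48


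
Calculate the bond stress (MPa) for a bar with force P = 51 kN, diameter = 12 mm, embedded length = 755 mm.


u = P / (pi * db * ld)
= 51 * 1000 / (pi * 12 * 755)
= 1.792 MPa

1.792


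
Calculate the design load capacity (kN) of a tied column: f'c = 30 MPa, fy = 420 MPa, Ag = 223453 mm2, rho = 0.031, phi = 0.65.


Ast = rho * Ag = 0.031 * 223453 = 6927.043 mm2
phi*Pn = 0.65 * 0.80 * (0.85 * 30 * (223453 - 6927.043) + 420 * 6927.043) / 1000
= 4384.0 kN

4384.0


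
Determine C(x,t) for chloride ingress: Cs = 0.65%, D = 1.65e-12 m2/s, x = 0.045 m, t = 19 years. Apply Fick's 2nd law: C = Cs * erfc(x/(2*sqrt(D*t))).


t_seconds = 19 * 365.25 * 24 * 3600 = 599594400.0 s
arg = 0.045 / (2 * sqrt(1.65e-12 * 599594400.0))
= 0.7153
erfc(0.7153) = 0.3117
C = 0.65 * 0.3117 = 0.2026%

0.2026


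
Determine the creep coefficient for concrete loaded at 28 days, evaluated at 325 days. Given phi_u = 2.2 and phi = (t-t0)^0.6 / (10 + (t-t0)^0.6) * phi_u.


dt = 325 - 28 = 297
phi = 297^0.6 / (10 + 297^0.6) * 2.2
= 1.656

1.656


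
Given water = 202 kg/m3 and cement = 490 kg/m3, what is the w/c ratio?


w/c = water / cement
w/c = 202 / 490 = 0.412

0.412


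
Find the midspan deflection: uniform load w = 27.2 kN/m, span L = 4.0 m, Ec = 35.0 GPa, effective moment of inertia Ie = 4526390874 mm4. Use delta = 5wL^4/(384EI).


Convert: L = 4.0 m = 4000 mm, Ec = 35.0 GPa = 35000 MPa
delta = 5 * 27.2 * 4000^4 / (384 * 35000 * 4526390874)
= 0.57 mm

0.57


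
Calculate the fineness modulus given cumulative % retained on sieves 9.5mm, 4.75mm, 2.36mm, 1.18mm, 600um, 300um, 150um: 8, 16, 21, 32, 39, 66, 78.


FM = sum(cumulative % retained) / 100
= 260 / 100
= 2.6

2.6


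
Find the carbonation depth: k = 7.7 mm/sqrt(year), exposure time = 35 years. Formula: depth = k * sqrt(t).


depth = k * sqrt(t)
= 7.7 * sqrt(35)
= 45.55 mm

45.55


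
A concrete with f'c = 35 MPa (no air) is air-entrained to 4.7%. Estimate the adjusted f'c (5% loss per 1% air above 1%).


Strength loss = (4.7 - 1) * 5 = 18.5%
f'c = 35 * (1 - 18.5/100)
= 28.52 MPa

28.52


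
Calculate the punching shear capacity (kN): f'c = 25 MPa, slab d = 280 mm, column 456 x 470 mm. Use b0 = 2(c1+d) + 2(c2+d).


b0 = 2*(456 + 280) + 2*(470 + 280) = 2972 mm
Vc = 0.33 * sqrt(25) * 2972 * 280 / 1000
= 1373.06 kN

1373.06


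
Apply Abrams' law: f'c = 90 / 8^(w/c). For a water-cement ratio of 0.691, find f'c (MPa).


f'c = 90 / 8^0.691
= 90 / 4.208
= 21.39 MPa

21.39


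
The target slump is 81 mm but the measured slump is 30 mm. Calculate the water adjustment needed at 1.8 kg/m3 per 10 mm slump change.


Difference = 81 - 30 = 51 mm
Water adjustment = 51 * 1.8 / 10 = 9.2 kg/m3

9.2


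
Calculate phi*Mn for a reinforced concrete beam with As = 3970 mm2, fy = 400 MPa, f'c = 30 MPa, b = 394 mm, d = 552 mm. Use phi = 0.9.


a = As * fy / (0.85 * f'c * b)
= 3970 * 400 / (0.85 * 30 * 394)
= 158.0571 mm
Mn = As * fy * (d - a/2) / 10^6
= 751.0786 kN-m
phi*Mn = 0.9 * 751.0786 = 675.97 kN-m

675.97


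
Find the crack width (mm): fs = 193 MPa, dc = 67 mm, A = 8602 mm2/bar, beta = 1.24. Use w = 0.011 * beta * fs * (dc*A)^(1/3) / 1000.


w = 0.011 * beta * fs * (dc * A)^(1/3) / 1000
= 0.011 * 1.24 * 193 * (67 * 8602)^(1/3) / 1000
= 0.219 mm

0.219


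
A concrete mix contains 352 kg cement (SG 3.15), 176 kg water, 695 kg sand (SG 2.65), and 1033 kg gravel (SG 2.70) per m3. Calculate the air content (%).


Vol cement = 352 / (3.15 * 1000) = 0.111746 m3
Vol water = 176 / 1000 = 0.176 m3
Vol sand = 695 / (2.65 * 1000) = 0.262264 m3
Vol gravel = 1033 / (2.70 * 1000) = 0.382593 m3
Total solid + water volume = 0.932603 m3
Air = (1 - 0.932603) * 100 = 6.74%

6.74


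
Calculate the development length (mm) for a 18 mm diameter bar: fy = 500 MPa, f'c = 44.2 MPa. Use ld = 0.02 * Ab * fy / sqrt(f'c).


Ab = pi * 18^2 / 4 = 254.469 mm2
ld = 0.02 * 254.469 * 500 / sqrt(44.2)
= 382.8 mm

382.8


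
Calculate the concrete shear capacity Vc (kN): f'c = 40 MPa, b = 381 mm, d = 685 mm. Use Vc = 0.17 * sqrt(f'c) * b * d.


Vc = 0.17 * sqrt(40) * 381 * 685 / 1000
= 280.6 kN

280.6


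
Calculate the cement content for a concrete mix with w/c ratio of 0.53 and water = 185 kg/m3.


Cement = water / (w/c)
= 185 / 0.53
= 349.1 kg/m3

349.1


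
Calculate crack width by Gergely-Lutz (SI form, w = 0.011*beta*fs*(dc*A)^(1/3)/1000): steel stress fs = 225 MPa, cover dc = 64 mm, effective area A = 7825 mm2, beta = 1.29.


w = 0.011 * beta * fs * (dc * A)^(1/3) / 1000
= 0.011 * 1.29 * 225 * (64 * 7825)^(1/3) / 1000
= 0.254 mm

0.254


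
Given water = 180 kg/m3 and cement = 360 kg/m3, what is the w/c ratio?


w/c = water / cement
w/c = 180 / 360 = 0.5

0.5


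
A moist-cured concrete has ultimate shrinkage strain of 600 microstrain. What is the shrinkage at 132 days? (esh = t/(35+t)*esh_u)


esh(132) = 132 / (35 + 132) * 600
= 132 / 167 * 600
= 474.3 microstrain

474.3


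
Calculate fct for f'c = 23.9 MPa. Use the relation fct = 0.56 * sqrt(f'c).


fct = 0.56 * sqrt(23.9)
= 0.56 * 4.889
= 2.738 MPa

2.738


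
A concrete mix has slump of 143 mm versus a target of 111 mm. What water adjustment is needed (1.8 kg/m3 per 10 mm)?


Difference = 111 - 143 = -32 mm
Water adjustment = -32 * 1.8 / 10 = -5.8 kg/m3

-5.8


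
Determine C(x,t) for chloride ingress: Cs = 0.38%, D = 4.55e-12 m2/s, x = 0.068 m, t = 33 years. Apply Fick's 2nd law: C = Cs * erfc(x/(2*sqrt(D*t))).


t_seconds = 33 * 365.25 * 24 * 3600 = 1041400800.0 s
arg = 0.068 / (2 * sqrt(4.55e-12 * 1041400800.0))
= 0.4939
erfc(0.4939) = 0.4849
C = 0.38 * 0.4849 = 0.1842%

0.1842


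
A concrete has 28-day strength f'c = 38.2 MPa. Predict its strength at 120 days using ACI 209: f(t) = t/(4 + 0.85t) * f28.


f(120) = 120 / (4 + 0.85 * 120) * 38.2
= 120 / 106.0 * 38.2
= 43.25 MPa

43.25


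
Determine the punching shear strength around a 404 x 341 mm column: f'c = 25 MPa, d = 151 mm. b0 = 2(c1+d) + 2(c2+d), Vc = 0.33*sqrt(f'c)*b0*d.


b0 = 2*(404 + 151) + 2*(341 + 151) = 2094 mm
Vc = 0.33 * sqrt(25) * 2094 * 151 / 1000
= 521.72 kN

521.72


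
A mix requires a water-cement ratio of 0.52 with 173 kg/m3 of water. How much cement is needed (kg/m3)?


Cement = water / (w/c)
= 173 / 0.52
= 332.7 kg/m3

332.7


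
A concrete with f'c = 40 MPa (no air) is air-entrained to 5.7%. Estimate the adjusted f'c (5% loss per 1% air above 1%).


Strength loss = (5.7 - 1) * 5 = 23.5%
f'c = 40 * (1 - 23.5/100)
= 30.6 MPa

30.6


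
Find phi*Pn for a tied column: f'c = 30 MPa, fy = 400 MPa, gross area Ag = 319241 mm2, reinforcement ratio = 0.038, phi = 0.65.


Ast = rho * Ag = 0.038 * 319241 = 12131.158 mm2
phi*Pn = 0.65 * 0.80 * (0.85 * 30 * (319241 - 12131.158) + 400 * 12131.158) / 1000
= 6595.56 kN

6595.56


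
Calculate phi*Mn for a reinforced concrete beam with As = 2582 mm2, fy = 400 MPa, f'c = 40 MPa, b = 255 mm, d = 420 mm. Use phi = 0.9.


a = As * fy / (0.85 * f'c * b)
= 2582 * 400 / (0.85 * 40 * 255)
= 119.1234 mm
Mn = As * fy * (d - a/2) / 10^6
= 372.2607 kN-m
phi*Mn = 0.9 * 372.2607 = 335.03 kN-m

335.03


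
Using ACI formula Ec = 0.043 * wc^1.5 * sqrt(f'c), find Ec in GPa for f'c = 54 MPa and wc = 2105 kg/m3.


Ec = 0.043 * 2105^1.5 * sqrt(54) / 1000
= 30.52 GPa

30.52


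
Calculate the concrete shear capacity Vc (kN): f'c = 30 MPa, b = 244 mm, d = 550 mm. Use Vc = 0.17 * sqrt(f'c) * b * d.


Vc = 0.17 * sqrt(30) * 244 * 550 / 1000
= 124.96 kN

124.96


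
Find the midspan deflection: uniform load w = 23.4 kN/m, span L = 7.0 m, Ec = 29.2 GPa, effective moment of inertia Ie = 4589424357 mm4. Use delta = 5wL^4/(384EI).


Convert: L = 7.0 m = 7000 mm, Ec = 29.2 GPa = 29200 MPa
delta = 5 * 23.4 * 7000^4 / (384 * 29200 * 4589424357)
= 5.46 mm

5.46


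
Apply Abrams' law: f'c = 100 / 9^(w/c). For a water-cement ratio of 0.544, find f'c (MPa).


f'c = 100 / 9^0.544
= 100 / 3.305
= 30.26 MPa

30.26


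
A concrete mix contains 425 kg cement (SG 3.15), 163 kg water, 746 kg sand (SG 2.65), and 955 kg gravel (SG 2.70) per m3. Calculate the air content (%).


Vol cement = 425 / (3.15 * 1000) = 0.134921 m3
Vol water = 163 / 1000 = 0.163 m3
Vol sand = 746 / (2.65 * 1000) = 0.281509 m3
Vol gravel = 955 / (2.70 * 1000) = 0.353704 m3
Total solid + water volume = 0.933134 m3
Air = (1 - 0.933134) * 100 = 6.69%

6.69


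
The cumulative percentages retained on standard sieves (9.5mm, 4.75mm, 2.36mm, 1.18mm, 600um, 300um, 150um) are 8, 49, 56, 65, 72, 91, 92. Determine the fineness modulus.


FM = sum(cumulative % retained) / 100
= 433 / 100
= 4.33

4.33


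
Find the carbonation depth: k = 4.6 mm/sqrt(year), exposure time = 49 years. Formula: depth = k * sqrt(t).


depth = k * sqrt(t)
= 4.6 * sqrt(49)
= 32.2 mm

32.2


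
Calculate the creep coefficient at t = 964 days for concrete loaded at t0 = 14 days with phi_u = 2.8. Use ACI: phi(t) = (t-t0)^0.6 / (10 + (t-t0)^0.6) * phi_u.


dt = 964 - 14 = 950
phi = 950^0.6 / (10 + 950^0.6) * 2.8
= 2.407

2.407


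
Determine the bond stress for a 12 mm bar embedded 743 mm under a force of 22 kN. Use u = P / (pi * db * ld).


u = P / (pi * db * ld)
= 22 * 1000 / (pi * 12 * 743)
= 0.785 MPa

0.785


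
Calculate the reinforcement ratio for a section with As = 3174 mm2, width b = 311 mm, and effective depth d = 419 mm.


rho = As / (b * d)
= 3174 / (311 * 419)
= 0.0244

0.0244


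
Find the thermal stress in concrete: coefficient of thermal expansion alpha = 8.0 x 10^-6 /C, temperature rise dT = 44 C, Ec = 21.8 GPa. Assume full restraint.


sigma = alpha * dT * Ec
= 8.0e-6 * 44 * 21.8 * 1000
= 7.674 MPa

7.674


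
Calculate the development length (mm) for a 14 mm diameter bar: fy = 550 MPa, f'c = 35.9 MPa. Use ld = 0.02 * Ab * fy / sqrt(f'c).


Ab = pi * 14^2 / 4 = 153.938 mm2
ld = 0.02 * 153.938 * 550 / sqrt(35.9)
= 282.6 mm

282.6


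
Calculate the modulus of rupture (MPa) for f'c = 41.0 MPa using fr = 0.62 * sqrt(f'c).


fr = 0.62 * sqrt(41.0)
= 3.97 MPa

3.97


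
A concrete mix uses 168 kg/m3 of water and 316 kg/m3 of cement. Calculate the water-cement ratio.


w/c = water / cement
w/c = 168 / 316 = 0.532

0.532


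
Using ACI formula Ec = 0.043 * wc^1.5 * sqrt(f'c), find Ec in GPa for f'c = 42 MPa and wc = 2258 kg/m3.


Ec = 0.043 * 2258^1.5 * sqrt(42) / 1000
= 29.9 GPa

29.9


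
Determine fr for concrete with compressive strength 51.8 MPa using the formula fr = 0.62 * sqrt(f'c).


fr = 0.62 * sqrt(51.8)
= 4.462 MPa

4.462


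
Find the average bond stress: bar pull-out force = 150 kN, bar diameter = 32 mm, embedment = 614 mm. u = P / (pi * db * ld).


u = P / (pi * db * ld)
= 150 * 1000 / (pi * 32 * 614)
= 2.43 MPa

2.43


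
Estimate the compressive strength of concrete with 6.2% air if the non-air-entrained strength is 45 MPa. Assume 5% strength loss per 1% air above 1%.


Strength loss = (6.2 - 1) * 5 = 26.0%
f'c = 45 * (1 - 26.0/100)
= 33.3 MPa

33.3


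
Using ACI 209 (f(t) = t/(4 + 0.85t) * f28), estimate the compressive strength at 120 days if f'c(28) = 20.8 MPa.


f(120) = 120 / (4 + 0.85 * 120) * 20.8
= 120 / 106.0 * 20.8
= 23.55 MPa

23.55


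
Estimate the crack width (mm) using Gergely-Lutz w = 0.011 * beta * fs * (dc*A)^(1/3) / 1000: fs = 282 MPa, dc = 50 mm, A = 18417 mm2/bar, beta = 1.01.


w = 0.011 * beta * fs * (dc * A)^(1/3) / 1000
= 0.011 * 1.01 * 282 * (50 * 18417)^(1/3) / 1000
= 0.305 mm

0.305


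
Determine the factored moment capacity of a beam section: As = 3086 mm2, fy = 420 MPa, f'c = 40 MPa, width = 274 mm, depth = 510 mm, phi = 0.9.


a = As * fy / (0.85 * f'c * b)
= 3086 * 420 / (0.85 * 40 * 274)
= 139.1284 mm
Mn = As * fy * (d - a/2) / 10^6
= 570.8577 kN-m
phi*Mn = 0.9 * 570.8577 = 513.77 kN-m

513.77


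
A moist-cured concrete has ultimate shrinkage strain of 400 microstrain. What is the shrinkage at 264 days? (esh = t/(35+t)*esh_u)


esh(264) = 264 / (35 + 264) * 400
= 264 / 299 * 400
= 353.2 microstrain

353.2


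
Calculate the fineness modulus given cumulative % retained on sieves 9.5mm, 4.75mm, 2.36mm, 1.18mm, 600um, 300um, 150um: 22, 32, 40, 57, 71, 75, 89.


FM = sum(cumulative % retained) / 100
= 386 / 100
= 3.86

3.86


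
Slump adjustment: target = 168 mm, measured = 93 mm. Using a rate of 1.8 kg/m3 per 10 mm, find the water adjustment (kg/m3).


Difference = 168 - 93 = 75 mm
Water adjustment = 75 * 1.8 / 10 = 13.5 kg/m3

13.5


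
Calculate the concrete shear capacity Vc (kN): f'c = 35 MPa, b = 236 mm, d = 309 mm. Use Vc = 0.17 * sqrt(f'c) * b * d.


Vc = 0.17 * sqrt(35) * 236 * 309 / 1000
= 73.34 kN

73.34


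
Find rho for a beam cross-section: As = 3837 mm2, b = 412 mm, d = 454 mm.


rho = As / (b * d)
= 3837 / (412 * 454)
= 0.0205

0.0205


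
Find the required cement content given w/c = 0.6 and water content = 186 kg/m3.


Cement = water / (w/c)
= 186 / 0.6
= 310.0 kg/m3

310.0


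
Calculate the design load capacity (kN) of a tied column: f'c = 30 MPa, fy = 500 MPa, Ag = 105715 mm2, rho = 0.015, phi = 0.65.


Ast = rho * Ag = 0.015 * 105715 = 1585.725 mm2
phi*Pn = 0.65 * 0.80 * (0.85 * 30 * (105715 - 1585.725) + 500 * 1585.725) / 1000
= 1793.04 kN

1793.04


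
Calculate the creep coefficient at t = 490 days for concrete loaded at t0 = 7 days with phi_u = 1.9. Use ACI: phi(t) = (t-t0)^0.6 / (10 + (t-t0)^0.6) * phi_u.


dt = 490 - 7 = 483
phi = 483^0.6 / (10 + 483^0.6) * 1.9
= 1.526

1.526


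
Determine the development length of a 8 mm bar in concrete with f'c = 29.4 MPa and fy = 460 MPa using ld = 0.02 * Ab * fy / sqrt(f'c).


Ab = pi * 8^2 / 4 = 50.265 mm2
ld = 0.02 * 50.265 * 460 / sqrt(29.4)
= 85.3 mm

85.3


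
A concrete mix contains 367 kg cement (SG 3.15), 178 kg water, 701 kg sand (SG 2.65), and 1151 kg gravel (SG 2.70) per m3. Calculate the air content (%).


Vol cement = 367 / (3.15 * 1000) = 0.116508 m3
Vol water = 178 / 1000 = 0.178 m3
Vol sand = 701 / (2.65 * 1000) = 0.264528 m3
Vol gravel = 1151 / (2.70 * 1000) = 0.426296 m3
Total solid + water volume = 0.985333 m3
Air = (1 - 0.985333) * 100 = 1.47%

1.47


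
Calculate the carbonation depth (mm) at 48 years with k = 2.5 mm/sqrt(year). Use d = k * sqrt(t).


depth = k * sqrt(t)
= 2.5 * sqrt(48)
= 17.32 mm

17.32


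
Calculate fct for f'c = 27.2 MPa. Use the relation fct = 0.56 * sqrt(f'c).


fct = 0.56 * sqrt(27.2)
= 0.56 * 5.215
= 2.921 MPa

2.921


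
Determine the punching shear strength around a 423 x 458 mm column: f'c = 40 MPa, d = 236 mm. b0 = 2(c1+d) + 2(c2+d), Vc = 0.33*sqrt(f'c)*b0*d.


b0 = 2*(423 + 236) + 2*(458 + 236) = 2706 mm
Vc = 0.33 * sqrt(40) * 2706 * 236 / 1000
= 1332.86 kN

1332.86


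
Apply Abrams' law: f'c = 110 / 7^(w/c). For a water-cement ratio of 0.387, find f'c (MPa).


f'c = 110 / 7^0.387
= 110 / 2.124
= 51.8 MPa

51.8


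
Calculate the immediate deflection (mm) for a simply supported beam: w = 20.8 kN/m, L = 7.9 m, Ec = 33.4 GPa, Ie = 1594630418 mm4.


Convert: L = 7.9 m = 7900 mm, Ec = 33.4 GPa = 33400 MPa
delta = 5 * 20.8 * 7900^4 / (384 * 33400 * 1594630418)
= 19.81 mm

19.81


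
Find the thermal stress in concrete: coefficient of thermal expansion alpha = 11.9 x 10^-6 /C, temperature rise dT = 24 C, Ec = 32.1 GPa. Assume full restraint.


sigma = alpha * dT * Ec
= 11.9e-6 * 24 * 32.1 * 1000
= 9.168 MPa

9.168


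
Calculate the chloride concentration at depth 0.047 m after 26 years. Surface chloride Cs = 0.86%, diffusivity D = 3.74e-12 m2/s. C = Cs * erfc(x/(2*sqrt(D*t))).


t_seconds = 26 * 365.25 * 24 * 3600 = 820497600.0 s
arg = 0.047 / (2 * sqrt(3.74e-12 * 820497600.0))
= 0.4242
erfc(0.4242) = 0.5485
C = 0.86 * 0.5485 = 0.4717%

0.4717


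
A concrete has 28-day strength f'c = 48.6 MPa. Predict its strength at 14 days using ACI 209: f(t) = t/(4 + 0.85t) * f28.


f(14) = 14 / (4 + 0.85 * 14) * 48.6
= 14 / 15.9 * 48.6
= 42.79 MPa

42.79


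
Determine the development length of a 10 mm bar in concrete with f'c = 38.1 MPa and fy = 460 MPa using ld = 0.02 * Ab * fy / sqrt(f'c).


Ab = pi * 10^2 / 4 = 78.54 mm2
ld = 0.02 * 78.54 * 460 / sqrt(38.1)
= 117.1 mm

117.1


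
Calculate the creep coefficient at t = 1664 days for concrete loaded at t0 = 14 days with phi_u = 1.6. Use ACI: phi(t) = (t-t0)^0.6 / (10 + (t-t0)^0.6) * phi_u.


dt = 1664 - 14 = 1650
phi = 1650^0.6 / (10 + 1650^0.6) * 1.6
= 1.432

1.432


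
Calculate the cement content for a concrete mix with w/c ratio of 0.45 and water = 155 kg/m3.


Cement = water / (w/c)
= 155 / 0.45
= 344.4 kg/m3

344.4


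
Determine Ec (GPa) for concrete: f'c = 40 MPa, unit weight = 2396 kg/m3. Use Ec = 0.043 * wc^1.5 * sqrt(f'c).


Ec = 0.043 * 2396^1.5 * sqrt(40) / 1000
= 31.9 GPa

31.9


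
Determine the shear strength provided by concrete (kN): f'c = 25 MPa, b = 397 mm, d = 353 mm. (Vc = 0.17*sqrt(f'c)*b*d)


Vc = 0.17 * sqrt(25) * 397 * 353 / 1000
= 119.12 kN

119.12


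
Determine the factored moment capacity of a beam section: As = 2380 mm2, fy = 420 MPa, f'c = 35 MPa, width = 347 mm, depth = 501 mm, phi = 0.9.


a = As * fy / (0.85 * f'c * b)
= 2380 * 420 / (0.85 * 35 * 347)
= 96.83 mm
Mn = As * fy * (d - a/2) / 10^6
= 452.404 kN-m
phi*Mn = 0.9 * 452.404 = 407.16 kN-m

407.16


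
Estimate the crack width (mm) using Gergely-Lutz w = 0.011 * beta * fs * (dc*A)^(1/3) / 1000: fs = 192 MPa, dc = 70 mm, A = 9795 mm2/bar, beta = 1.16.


w = 0.011 * beta * fs * (dc * A)^(1/3) / 1000
= 0.011 * 1.16 * 192 * (70 * 9795)^(1/3) / 1000
= 0.216 mm

0.216


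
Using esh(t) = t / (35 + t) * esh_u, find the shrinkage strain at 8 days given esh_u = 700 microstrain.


esh(8) = 8 / (35 + 8) * 700
= 8 / 43 * 700
= 130.2 microstrain

130.2


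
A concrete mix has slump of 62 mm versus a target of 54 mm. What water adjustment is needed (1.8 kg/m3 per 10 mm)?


Difference = 54 - 62 = -8 mm
Water adjustment = -8 * 1.8 / 10 = -1.4 kg/m3

-1.4


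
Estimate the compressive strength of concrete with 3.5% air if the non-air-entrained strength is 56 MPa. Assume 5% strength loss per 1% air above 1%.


Strength loss = (3.5 - 1) * 5 = 12.5%
f'c = 56 * (1 - 12.5/100)
= 49.0 MPa

49.0


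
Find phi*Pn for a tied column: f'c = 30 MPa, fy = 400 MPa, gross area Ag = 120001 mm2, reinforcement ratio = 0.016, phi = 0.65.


Ast = rho * Ag = 0.016 * 120001 = 1920.016 mm2
phi*Pn = 0.65 * 0.80 * (0.85 * 30 * (120001 - 1920.016) + 400 * 1920.016) / 1000
= 1965.12 kN

1965.12


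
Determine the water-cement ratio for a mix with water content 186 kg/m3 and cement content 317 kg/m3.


w/c = water / cement
w/c = 186 / 317 = 0.587

0.587


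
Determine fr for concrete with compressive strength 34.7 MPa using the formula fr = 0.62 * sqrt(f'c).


fr = 0.62 * sqrt(34.7)
= 3.652 MPa

3.652


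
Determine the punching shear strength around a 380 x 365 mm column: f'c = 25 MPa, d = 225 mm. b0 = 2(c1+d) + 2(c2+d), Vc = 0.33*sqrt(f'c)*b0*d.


b0 = 2*(380 + 225) + 2*(365 + 225) = 2390 mm
Vc = 0.33 * sqrt(25) * 2390 * 225 / 1000
= 887.29 kN

887.29


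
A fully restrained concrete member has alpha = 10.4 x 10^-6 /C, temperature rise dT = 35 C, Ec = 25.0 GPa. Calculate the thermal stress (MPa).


sigma = alpha * dT * Ec
= 10.4e-6 * 35 * 25.0 * 1000
= 9.1 MPa

9.1


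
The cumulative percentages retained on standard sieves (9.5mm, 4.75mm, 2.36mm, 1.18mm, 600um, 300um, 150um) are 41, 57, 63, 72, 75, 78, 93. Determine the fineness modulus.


FM = sum(cumulative % retained) / 100
= 479 / 100
= 4.79

4.79


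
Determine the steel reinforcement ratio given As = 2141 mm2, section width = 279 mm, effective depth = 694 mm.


rho = As / (b * d)
= 2141 / (279 * 694)
= 0.0111

0.0111


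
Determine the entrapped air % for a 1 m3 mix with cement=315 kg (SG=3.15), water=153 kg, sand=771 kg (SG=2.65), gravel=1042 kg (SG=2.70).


Vol cement = 315 / (3.15 * 1000) = 0.1 m3
Vol water = 153 / 1000 = 0.153 m3
Vol sand = 771 / (2.65 * 1000) = 0.290943 m3
Vol gravel = 1042 / (2.70 * 1000) = 0.385926 m3
Total solid + water volume = 0.929869 m3
Air = (1 - 0.929869) * 100 = 7.01%

7.01
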